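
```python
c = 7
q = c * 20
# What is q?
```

Trace:
`c = 7` → c = 7
`q = c * 20` → q = 140
So q = 140

Answer: 140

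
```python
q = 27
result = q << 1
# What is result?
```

Trace:
`q = 27` → q = 27
`result = q << 1` → result = 54
So result = 54

Answer: 54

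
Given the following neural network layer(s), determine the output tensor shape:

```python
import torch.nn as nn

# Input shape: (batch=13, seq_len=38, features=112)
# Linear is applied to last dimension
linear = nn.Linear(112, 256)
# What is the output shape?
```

Input: (13, 38, 112) -> Output: (13, 38, 256)

Answer: (13, 38, 256)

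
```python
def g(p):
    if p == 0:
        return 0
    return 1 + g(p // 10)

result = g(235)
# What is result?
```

Count of digits of 235: 3

Answer: 3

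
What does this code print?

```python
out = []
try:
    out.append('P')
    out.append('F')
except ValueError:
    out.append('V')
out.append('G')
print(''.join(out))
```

Execution trace: 'P' (try body) → 'F' (try body, no exception) → 'G' (after the try/except). Output: PFG

Answer: PFG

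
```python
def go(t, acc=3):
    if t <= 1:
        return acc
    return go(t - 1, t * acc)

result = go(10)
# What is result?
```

Accumulator trace (n, acc): (10, 3) -> (9, 30) -> (8, 270) -> (7, 2160) -> (6, 15120) -> (5, 90720) -> (4, 453600) -> (3, 1814400) -> (2, 5443200) -> (1, 10886400) -> return 10886400

Answer: 10886400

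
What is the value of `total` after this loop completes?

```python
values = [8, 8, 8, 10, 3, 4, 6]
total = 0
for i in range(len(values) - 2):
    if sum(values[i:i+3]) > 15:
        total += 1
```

Count windows with sum > 15
`total` takes the values: 0 → 1 → 2 → 3 → 4

Answer: 4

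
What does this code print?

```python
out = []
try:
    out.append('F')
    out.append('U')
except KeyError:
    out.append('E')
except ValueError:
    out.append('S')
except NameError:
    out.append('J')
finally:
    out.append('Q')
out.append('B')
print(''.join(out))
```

Execution trace: 'F' (try body) → 'U' (try body, no exception) → 'Q' (finally) → 'B' (after the try/except). Output: FUQB

Answer: FUQB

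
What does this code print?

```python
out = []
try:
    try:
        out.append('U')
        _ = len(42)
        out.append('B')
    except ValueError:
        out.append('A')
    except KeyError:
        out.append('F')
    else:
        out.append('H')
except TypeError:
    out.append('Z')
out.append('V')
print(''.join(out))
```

Execution trace: 'U' (try body) → 'Z' (outer except TypeError) → 'V' (after the try/except). Output: UZV

Answer: UZV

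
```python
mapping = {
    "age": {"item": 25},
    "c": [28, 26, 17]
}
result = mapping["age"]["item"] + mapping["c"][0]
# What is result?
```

Trace:
`mapping = { ...` → mapping = {'age': {'item': 25}, 'c': [28, 26, 17]}
`result = mapping["age"]["item"] + mapping["c"][0]` → result = 53
So result = 53

Answer: 53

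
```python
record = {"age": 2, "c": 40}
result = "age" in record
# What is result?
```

Trace:
`record = {"age": 2, "c": 40}` → record = {'age': 2, 'c': 40}
`result = "age" in record` → result = True
So result = True

Answer: True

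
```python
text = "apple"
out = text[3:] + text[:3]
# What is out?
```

Trace:
`text = "apple"` → text = 'apple'
`out = text[3:] + text[:3]` → out = 'leapp'
So out = 'leapp'

Answer: 'leapp'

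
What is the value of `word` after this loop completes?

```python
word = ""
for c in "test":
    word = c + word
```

Reverse 'test'
`word` takes the values: "" → "t" → "et" → "set" → "tset"

Answer: "tset"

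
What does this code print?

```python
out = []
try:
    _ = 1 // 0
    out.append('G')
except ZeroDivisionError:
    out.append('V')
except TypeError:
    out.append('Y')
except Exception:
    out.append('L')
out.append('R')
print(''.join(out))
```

Execution trace: 'V' (except ZeroDivisionError) → 'R' (after the try/except). Output: VR

Answer: VR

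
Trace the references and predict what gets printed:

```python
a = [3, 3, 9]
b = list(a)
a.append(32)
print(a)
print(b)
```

Key concept: list() constructor creates copy.
Step by step:
`a = [3, 3, 9]` → a = [3, 3, 9]
`b = list(a)` → b = [3, 3, 9]
`a.append(32)` → a = [3, 3, 9, 32]
`print(a)` → prints [3, 3, 9, 32]
`print(b)` → prints [3, 3, 9]

Answer:
[3, 3, 9, 32]
[3, 3, 9]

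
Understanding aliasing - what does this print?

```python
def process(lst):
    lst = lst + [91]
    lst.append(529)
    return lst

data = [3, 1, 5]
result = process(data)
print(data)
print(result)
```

Key concept: rebinding parameter vs mutation.
Step by step:
`data = [3, 1, 5]` → data = [3, 1, 5]
`result = process(data)` → result = [3, 1, 5, 91, 529]
`print(data)` → prints [3, 1, 5]
`print(result)` → prints [3, 1, 5, 91, 529]

Answer:
[3, 1, 5]
[3, 1, 5, 91, 529]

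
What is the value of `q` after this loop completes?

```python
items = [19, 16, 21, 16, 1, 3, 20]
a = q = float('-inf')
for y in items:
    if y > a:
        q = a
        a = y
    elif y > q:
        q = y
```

Second largest (with repeats) in [19, 16, 21, 16, 1, 3, 20]
`q` takes the values: -inf → 16 → 19 → 20

Answer: 20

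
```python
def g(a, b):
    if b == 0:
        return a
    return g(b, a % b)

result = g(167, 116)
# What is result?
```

g(167, 116) -> g(116, 51) -> g(51, 14) -> g(14, 9) -> g(9, 5) -> g(5, 4) -> g(4, 1) -> g(1, 0) -> 1

Answer: 1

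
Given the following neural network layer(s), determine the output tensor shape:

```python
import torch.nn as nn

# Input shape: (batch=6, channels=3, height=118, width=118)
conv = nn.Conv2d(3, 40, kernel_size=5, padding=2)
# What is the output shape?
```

Input: (6, 3, 118, 118) -> Output: (6, 40, 118, 118)

Answer: (6, 40, 118, 118)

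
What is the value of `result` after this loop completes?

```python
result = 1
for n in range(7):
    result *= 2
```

2^7 = 128
`result` takes the values: 1 → 2 → 4 → 8 → 16 → 32 → 64 → 128

Answer: 128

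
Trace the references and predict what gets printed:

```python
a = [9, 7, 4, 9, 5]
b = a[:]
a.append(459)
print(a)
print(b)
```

Key concept: slice [:] creates copy.
Step by step:
`a = [9, 7, 4, 9, 5]` → a = [9, 7, 4, 9, 5]
`b = a[:]` → b = [9, 7, 4, 9, 5]
`a.append(459)` → a = [9, 7, 4, 9, 5, 459]
`print(a)` → prints [9, 7, 4, 9, 5, 459]
`print(b)` → prints [9, 7, 4, 9, 5]

Answer:
[9, 7, 4, 9, 5, 459]
[9, 7, 4, 9, 5]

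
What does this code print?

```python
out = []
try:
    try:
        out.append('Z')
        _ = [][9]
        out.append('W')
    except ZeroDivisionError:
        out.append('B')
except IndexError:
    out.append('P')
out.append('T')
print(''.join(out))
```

Execution trace: 'Z' (inner try body) → 'P' (outer except IndexError) → 'T' (after the try/except). Output: ZPT

Answer: ZPT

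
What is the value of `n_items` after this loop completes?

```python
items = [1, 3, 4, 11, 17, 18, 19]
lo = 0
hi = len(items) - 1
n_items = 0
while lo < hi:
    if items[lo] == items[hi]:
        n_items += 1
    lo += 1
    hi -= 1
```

Count matching pairs from ends
`n_items` takes the values: 0

Answer: 0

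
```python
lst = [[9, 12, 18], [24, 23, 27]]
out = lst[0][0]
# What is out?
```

Trace:
`lst = [[9, 12, 18], [24, 23, 27]]` → lst = [[9, 12, 18], [24, 23, 27]]
`out = lst[0][0]` → out = 9
So out = 9

Answer: 9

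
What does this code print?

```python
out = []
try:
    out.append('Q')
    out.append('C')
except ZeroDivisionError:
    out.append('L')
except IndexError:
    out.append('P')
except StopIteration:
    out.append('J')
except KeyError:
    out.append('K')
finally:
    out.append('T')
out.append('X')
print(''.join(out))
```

Execution trace: 'Q' (try body) → 'C' (try body, no exception) → 'T' (finally) → 'X' (after the try/except). Output: QCTX

Answer: QCTX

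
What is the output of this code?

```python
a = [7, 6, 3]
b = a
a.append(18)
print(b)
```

Key concept: basic list aliasing.
Step by step:
`a = [7, 6, 3]` → a = [7, 6, 3]
`b = a` → b = [7, 6, 3] (same object as a)
`a.append(18)` → a = [7, 6, 3, 18] (same object as b); b = [7, 6, 3, 18] (same object as a)
`print(b)` → prints [7, 6, 3, 18]

Answer: [7, 6, 3, 18]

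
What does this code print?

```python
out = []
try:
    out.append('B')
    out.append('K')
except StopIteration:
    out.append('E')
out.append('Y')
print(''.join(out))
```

Execution trace: 'B' (try body) → 'K' (try body, no exception) → 'Y' (after the try/except). Output: BKY

Answer: BKY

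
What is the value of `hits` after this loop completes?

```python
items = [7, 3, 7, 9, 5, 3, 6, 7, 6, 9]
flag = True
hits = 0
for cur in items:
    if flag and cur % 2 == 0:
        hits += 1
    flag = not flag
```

Count even values at even positions
`hits` takes the values: 0 → 1 → 2

Answer: 2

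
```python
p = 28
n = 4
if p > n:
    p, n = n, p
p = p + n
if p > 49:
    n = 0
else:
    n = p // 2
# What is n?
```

Trace:
`p = 28` → p = 28
`n = 4` → n = 4
`if p > n: ...` → p > n is True → p = 4; n = 28
`p = p + n` → p = 32
`if p > 49: ...` → p > 49 is False, take else branch → n = 16
So n = 16

Answer: 16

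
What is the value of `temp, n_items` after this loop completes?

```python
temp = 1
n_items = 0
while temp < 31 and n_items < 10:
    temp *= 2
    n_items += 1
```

Double until >= 31 or 10 iterations
`temp, n_items` takes the values: (1, 0) → (2, 0) → (2, 1) → (4, 1) → (4, 2) → (8, 2) → (8, 3) → (16, 3) → (16, 4) → (32, 4) → (32, 5)

Answer: 32, 5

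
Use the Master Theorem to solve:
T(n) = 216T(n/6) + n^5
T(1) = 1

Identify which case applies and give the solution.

a=216, b=6, f(n)=n^5. log_6(216) = 3. Since c=5 > 3 and the regularity condition holds (216(n/6)^5 = (216/6^5)n^5 with 216/6^5 < 1), Case 3 applies: T(n) = Θ(f(n)) = O(n^5).

Answer: O(n^5) - Case 3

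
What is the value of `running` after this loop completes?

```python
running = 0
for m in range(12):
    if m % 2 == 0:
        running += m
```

Sum of even numbers 0 to 11
`running` takes the values: 0 → 2 → 6 → 12 → 20 → 30

Answer: 30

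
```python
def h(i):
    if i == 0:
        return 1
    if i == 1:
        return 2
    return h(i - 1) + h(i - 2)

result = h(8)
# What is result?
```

Build up from base cases: h(0)=1, h(1)=2, h(2)=3, h(3)=5, h(4)=8, h(5)=13, h(6)=21, ..., h(8)=55

Answer: 55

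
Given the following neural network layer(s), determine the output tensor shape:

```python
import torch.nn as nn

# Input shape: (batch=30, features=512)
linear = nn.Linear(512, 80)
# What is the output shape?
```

Input: (30, 512) -> Output: (30, 80)

Answer: (30, 80)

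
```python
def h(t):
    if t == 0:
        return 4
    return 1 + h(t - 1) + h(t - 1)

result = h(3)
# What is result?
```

h(t) = 1 + 2·h(t-1), h(0)=4. Closed form: (4+1)·2^3 - 1 = 39.

Answer: 39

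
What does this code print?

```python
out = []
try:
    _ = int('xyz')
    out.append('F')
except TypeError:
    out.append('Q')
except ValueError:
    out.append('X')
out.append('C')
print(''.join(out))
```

Execution trace: 'X' (except ValueError) → 'C' (after the try/except). Output: XC

Answer: XC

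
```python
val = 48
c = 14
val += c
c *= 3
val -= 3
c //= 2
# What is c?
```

Trace:
`val = 48` → val = 48
`c = 14` → c = 14
`val += c` → val = 62
`c *= 3` → c = 42
`val -= 3` → val = 59
`c //= 2` → c = 21
So c = 21

Answer: 21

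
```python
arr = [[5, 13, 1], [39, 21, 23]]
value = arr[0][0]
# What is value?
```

Trace:
`arr = [[5, 13, 1], [39, 21, 23]]` → arr = [[5, 13, 1], [39, 21, 23]]
`value = arr[0][0]` → value = 5
So value = 5

Answer: 5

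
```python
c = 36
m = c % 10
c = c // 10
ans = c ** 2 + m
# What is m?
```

Trace:
`c = 36` → c = 36
`m = c % 10` → m = 6
`c = c // 10` → c = 3
`ans = c ** 2 + m` → ans = 15
So m = 6

Answer: 6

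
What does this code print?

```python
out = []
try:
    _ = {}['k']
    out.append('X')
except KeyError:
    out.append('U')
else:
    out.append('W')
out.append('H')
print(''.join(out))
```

Execution trace: 'U' (except KeyError) → 'H' (after the try/except). Output: UH

Answer: UH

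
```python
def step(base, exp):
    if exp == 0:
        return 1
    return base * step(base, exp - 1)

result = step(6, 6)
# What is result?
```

step(6, 6) = 6 * 6 * 6 * 6 * 6 * 6 = 46656

Answer: 46656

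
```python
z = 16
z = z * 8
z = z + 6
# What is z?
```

Trace:
`z = 16` → z = 16
`z = z * 8` → z = 128
`z = z + 6` → z = 134
So z = 134

Answer: 134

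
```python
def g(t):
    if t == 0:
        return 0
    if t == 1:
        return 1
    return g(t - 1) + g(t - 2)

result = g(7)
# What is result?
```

Build up from base cases: g(0)=0, g(1)=1, g(2)=1, g(3)=2, g(4)=3, g(5)=5, g(6)=8, ..., g(7)=13

Answer: 13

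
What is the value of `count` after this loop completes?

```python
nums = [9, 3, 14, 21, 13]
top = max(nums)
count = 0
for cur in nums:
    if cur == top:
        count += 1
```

Count of max value 21 in [9, 3, 14, 21, 13]
`count` takes the values: 0 → 1

Answer: 1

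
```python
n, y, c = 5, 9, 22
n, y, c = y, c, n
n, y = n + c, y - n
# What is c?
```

Trace:
`n, y, c = 5, 9, 22` → n = 5; y = 9; c = 22
`n, y, c = y, c, n` → n = 9; y = 22; c = 5
`n, y = n + c, y - n` → n = 14; y = 13
So c = 5

Answer: 5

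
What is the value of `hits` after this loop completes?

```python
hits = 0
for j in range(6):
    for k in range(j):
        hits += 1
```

Triangle number: 0+1+2+...+5
`hits` takes the values: 0 → 1 → 2 → 3 → 4 → 5 → 6 → 7 → 8 → 9 → 10 → 11 → 12 → 13 → 14 → 15

Answer: 15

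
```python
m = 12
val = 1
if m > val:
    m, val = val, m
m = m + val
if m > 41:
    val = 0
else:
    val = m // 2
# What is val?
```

Trace:
`m = 12` → m = 12
`val = 1` → val = 1
`if m > val: ...` → m > val is True → m = 1; val = 12
`m = m + val` → m = 13
`if m > 41: ...` → m > 41 is False, take else branch → val = 6
So val = 6

Answer: 6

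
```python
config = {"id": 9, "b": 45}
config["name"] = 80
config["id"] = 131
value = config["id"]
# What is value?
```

Trace:
`config = {"id": 9, "b": 45}` → config = {'id': 9, 'b': 45}
`config["name"] = 80` → config = {'id': 9, 'b': 45, 'name': 80}
`config["id"] = 131` → config = {'id': 131, 'b': 45, 'name': 80}
`value = config["id"]` → value = 131
So value = 131

Answer: 131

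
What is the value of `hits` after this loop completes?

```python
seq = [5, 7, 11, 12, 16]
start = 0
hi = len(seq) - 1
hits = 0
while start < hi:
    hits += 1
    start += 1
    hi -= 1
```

Iterations until pointers meet (list length 5)
`hits` takes the values: 0 → 1 → 2

Answer: 2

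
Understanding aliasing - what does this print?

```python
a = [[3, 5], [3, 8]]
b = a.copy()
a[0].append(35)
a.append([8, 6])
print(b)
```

Key concept: shallow copy with nested lists.
Step by step:
`a = [[3, 5], [3, 8]]` → a = [[3, 5], [3, 8]]
`b = a.copy()` → b = [[3, 5], [3, 8]]
`a[0].append(35)` → a = [[3, 5, 35], [3, 8]]; b = [[3, 5, 35], [3, 8]]
`a.append([8, 6])` → a = [[3, 5, 35], [3, 8], [8, 6]]
`print(b)` → prints [[3, 5, 35], [3, 8]]

Answer: [[3, 5, 35], [3, 8]]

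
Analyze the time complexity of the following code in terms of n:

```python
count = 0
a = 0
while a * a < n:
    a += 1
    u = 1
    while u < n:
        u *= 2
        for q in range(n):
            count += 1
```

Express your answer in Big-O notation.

Each loop level contributes: √n × log n × n. Multiplying the contributions gives O(n√n log n).

Answer: O(n√n log n)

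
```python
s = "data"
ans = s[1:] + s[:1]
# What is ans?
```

Trace:
`s = "data"` → s = 'data'
`ans = s[1:] + s[:1]` → ans = 'atad'
So ans = 'atad'

Answer: 'atad'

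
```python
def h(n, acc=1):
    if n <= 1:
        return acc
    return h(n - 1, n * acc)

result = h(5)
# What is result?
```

Accumulator trace (n, acc): (5, 1) -> (4, 5) -> (3, 20) -> (2, 60) -> (1, 120) -> return 120

Answer: 120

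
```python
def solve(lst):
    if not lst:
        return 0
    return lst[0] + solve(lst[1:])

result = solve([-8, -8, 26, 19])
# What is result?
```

(-8) + (-8) + 26 + 19 + 0 = 29

Answer: 29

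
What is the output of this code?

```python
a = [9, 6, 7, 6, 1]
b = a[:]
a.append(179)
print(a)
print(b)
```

Key concept: slice [:] creates copy.
Step by step:
`a = [9, 6, 7, 6, 1]` → a = [9, 6, 7, 6, 1]
`b = a[:]` → b = [9, 6, 7, 6, 1]
`a.append(179)` → a = [9, 6, 7, 6, 1, 179]
`print(a)` → prints [9, 6, 7, 6, 1, 179]
`print(b)` → prints [9, 6, 7, 6, 1]

Answer:
[9, 6, 7, 6, 1, 179]
[9, 6, 7, 6, 1]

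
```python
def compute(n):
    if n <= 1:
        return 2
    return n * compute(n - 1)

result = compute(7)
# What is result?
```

compute(7) = 7 * 6 * 5 * 4 * 3 * 2 * 2 = 10080

Answer: 10080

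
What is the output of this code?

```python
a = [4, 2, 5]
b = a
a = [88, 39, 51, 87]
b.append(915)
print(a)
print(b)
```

Key concept: rebinding vs mutation: a is rebound to a new list, b still points at the original.
Step by step:
`a = [4, 2, 5]` → a = [4, 2, 5]
`b = a` → b = [4, 2, 5] (same object as a)
`a = [88, 39, 51, 87]` → a = [88, 39, 51, 87]
`b.append(915)` → b = [4, 2, 5, 915]
`print(a)` → prints [88, 39, 51, 87]
`print(b)` → prints [4, 2, 5, 915]

Answer:
[88, 39, 51, 87]
[4, 2, 5, 915]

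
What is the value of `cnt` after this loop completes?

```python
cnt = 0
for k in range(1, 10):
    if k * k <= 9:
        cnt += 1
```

Count numbers where k² ≤ 9
`cnt` takes the values: 0 → 1 → 2 → 3

Answer: 3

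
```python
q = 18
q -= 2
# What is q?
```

Trace:
`q = 18` → q = 18
`q -= 2` → q = 16
So q = 16

Answer: 16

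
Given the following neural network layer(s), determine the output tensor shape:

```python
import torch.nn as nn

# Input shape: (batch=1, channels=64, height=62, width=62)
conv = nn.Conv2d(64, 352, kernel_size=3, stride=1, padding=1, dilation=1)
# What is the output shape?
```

Input: (1, 64, 62, 62) -> Output: (1, 352, 62, 62)

Answer: (1, 352, 62, 62)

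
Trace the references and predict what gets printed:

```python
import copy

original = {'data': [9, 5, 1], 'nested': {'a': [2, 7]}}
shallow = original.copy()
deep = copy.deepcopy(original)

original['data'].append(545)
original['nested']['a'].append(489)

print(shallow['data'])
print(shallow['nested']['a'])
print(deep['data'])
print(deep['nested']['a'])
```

Key concept: comparing shallow vs deep copy.
Step by step:
`original = {'data': [9, 5, 1], 'nested': {'a': [2, 7]}}` → original = {'data': [9, 5, 1], 'nested': {'a': [2, 7]}}
`shallow = original.copy()` → shallow = {'data': [9, 5, 1], 'nested': {'a': [2, 7]}}
`deep = copy.deepcopy(original)` → deep = {'data': [9, 5, 1], 'nested': {'a': [2, 7]}}
`original['data'].append(545)` → original = {'data': [9, 5, 1, 545], 'nested': {'a': [2, 7]}}; shallow = {'data': [9, 5, 1, 545], 'nested': {'a': [2, 7]}}
`original['nested']['a'].append(489)` → original = {'data': [9, 5, 1, 545], 'nested': {'a': [2, 7, 489]}}; shallow = {'data': [9, 5, 1, 545], 'nested': {'a': [2, 7, 489]}}
`print(shallow['data'])` → prints [9, 5, 1, 545]
`print(shallow['nested']['a'])` → prints [2, 7, 489]
`print(deep['data'])` → prints [9, 5, 1]
`print(deep['nested']['a'])` → prints [2, 7]

Answer:
[9, 5, 1, 545]
[2, 7, 489]
[9, 5, 1]
[2, 7]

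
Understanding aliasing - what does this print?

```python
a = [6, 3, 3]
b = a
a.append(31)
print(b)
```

Key concept: basic list aliasing.
Step by step:
`a = [6, 3, 3]` → a = [6, 3, 3]
`b = a` → b = [6, 3, 3] (same object as a)
`a.append(31)` → a = [6, 3, 3, 31] (same object as b); b = [6, 3, 3, 31] (same object as a)
`print(b)` → prints [6, 3, 3, 31]

Answer: [6, 3, 3, 31]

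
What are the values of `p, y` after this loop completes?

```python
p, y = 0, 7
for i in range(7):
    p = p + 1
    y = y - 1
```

p goes 0→7, y goes 7→0
`p, y` takes the values: (0, 7) → (1, 7) → (1, 6) → (2, 6) → (2, 5) → (3, 5) → (3, 4) → (4, 4) → (4, 3) → (5, 3) → (5, 2) → (6, 2) → (6, 1) → (7, 1) → (7, 0)

Answer: 7, 0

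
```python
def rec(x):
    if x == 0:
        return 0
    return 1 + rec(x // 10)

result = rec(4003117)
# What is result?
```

Count of digits of 4003117: 7

Answer: 7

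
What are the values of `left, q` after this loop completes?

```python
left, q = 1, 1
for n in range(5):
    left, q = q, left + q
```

Fibonacci: after 5 iterations
`left, q` takes the values: (1, 1) → (1, 2) → (2, 3) → (3, 5) → (5, 8) → (8, 13)

Answer: 8, 13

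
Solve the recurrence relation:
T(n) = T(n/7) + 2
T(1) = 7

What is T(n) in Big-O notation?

Each step divides n by 7 and adds 2. After log_7(n) steps we reach T(1)=7. So T(n) = 2·log_7(n) + 7 = O(log n).

Answer: O(log n)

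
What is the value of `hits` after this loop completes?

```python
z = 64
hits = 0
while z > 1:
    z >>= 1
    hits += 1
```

Count right shifts until 1
`hits` takes the values: 0 → 1 → 2 → 3 → 4 → 5 → 6

Answer: 6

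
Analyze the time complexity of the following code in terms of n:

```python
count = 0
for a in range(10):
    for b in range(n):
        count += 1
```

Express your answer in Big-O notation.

Each loop level contributes: 1 × n. Multiplying the contributions gives O(n).

Answer: O(n)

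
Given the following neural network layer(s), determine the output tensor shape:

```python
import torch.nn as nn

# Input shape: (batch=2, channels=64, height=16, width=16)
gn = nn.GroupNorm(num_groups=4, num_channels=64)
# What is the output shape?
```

Input: (2, 64, 16, 16) -> Output: (2, 64, 16, 16)

Answer: (2, 64, 16, 16)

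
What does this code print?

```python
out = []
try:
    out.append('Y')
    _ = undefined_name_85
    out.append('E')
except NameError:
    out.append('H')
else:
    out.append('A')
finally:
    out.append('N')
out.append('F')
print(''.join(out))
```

Execution trace: 'Y' (try body) → 'H' (except NameError) → 'N' (finally) → 'F' (after the try/except). Output: YHNF

Answer: YHNF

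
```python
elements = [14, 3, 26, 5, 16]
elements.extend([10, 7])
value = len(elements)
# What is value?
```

Trace:
`elements = [14, 3, 26, 5, 16]` → elements = [14, 3, 26, 5, 16]
`elements.extend([10, 7])` → elements = [14, 3, 26, 5, 16, 10, 7]
`value = len(elements)` → value = 7
So value = 7

Answer: 7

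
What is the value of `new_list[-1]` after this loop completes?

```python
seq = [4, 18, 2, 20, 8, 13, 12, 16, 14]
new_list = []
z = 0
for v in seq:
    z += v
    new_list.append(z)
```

Cumulative sum ends at 107
`new_list` takes the values: [] → [4] → [4, 22] → [4, 22, 24] → [4, 22, 24, 44] → [4, 22, 24, 44, 52] → [4, 22, 24, 44, 52, 65] → [4, 22, 24, 44, 52, 65, 77] → [4, 22, 24, 44, 52, 65, 77, 93] → [4, 22, 24, 44, 52, 65, 77, 93, 107]
So `new_list[-1]` = 107

Answer: 107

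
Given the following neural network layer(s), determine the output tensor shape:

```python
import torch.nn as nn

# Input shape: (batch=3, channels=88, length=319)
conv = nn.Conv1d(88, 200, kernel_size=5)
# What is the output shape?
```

Input: (3, 88, 319) -> Output: (3, 200, 315)

Answer: (3, 200, 315)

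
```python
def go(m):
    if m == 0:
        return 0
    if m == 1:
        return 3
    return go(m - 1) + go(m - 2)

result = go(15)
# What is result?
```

Build up from base cases: go(0)=0, go(1)=3, go(2)=3, go(3)=6, go(4)=9, go(5)=15, go(6)=24, ..., go(15)=1830

Answer: 1830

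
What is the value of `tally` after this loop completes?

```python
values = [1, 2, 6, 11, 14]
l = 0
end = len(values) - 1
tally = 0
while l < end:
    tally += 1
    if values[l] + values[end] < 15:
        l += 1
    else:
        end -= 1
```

Steps to find pair summing to 15
`tally` takes the values: 0 → 1 → 2 → 3 → 4

Answer: 4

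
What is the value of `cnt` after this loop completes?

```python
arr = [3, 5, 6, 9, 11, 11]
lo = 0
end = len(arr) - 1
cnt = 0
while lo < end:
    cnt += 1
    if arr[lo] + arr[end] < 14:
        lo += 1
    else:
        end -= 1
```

Steps to find pair summing to 14
`cnt` takes the values: 0 → 1 → 2 → 3 → 4 → 5

Answer: 5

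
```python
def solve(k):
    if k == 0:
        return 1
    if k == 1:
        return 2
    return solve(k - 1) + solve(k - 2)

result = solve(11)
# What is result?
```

Build up from base cases: solve(0)=1, solve(1)=2, solve(2)=3, solve(3)=5, solve(4)=8, solve(5)=13, solve(6)=21, ..., solve(11)=233

Answer: 233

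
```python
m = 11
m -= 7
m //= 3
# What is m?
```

Trace:
`m = 11` → m = 11
`m -= 7` → m = 4
`m //= 3` → m = 1
So m = 1

Answer: 1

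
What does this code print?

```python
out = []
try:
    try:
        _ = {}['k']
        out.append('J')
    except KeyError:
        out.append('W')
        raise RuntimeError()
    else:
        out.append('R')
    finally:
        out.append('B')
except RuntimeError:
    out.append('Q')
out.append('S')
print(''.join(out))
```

Execution trace: 'W' (inner except KeyError) → 'B' (inner finally) → 'Q' (outer except RuntimeError) → 'S' (after the try/except). Output: WBQS

Answer: WBQS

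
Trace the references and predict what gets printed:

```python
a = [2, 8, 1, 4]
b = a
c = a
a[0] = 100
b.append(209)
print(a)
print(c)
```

Key concept: multiple aliases.
Step by step:
`a = [2, 8, 1, 4]` → a = [2, 8, 1, 4]
`b = a` → b = [2, 8, 1, 4] (same object as a)
`c = a` → c = [2, 8, 1, 4] (same object as a, b)
`a[0] = 100` → a = [100, 8, 1, 4] (same object as b, c); b = [100, 8, 1, 4] (same object as a, c); c = [100, 8, 1, 4] (same object as a, b)
`b.append(209)` → a = [100, 8, 1, 4, 209] (same object as b, c); b = [100, 8, 1, 4, 209] (same object as a, c); c = [100, 8, 1, 4, 209] (same object as a, b)
`print(a)` → prints [100, 8, 1, 4, 209]
`print(c)` → prints [100, 8, 1, 4, 209]

Answer:
[100, 8, 1, 4, 209]
[100, 8, 1, 4, 209]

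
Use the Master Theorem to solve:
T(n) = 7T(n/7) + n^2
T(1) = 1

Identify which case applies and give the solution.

a=7, b=7, f(n)=n^2. log_7(7) = 1. Since c=2 > 1 and the regularity condition holds (7(n/7)^2 = (7/7^2)n^2 with 7/7^2 < 1), Case 3 applies: T(n) = Θ(f(n)) = O(n^2).

Answer: O(n^2) - Case 3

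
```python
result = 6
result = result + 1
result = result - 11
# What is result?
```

Trace:
`result = 6` → result = 6
`result = result + 1` → result = 7
`result = result - 11` → result = -4
So result = -4

Answer: -4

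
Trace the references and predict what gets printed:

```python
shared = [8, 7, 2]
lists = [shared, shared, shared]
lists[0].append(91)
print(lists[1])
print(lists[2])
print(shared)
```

Key concept: list of same reference.
Step by step:
`shared = [8, 7, 2]` → shared = [8, 7, 2]
`lists = [shared, shared, shared]` → lists = [[8, 7, 2], [8, 7, 2], [8, 7, 2]]
`lists[0].append(91)` → shared = [8, 7, 2, 91]; lists = [[8, 7, 2, 91], [8, 7, 2, 91], [8, 7, 2, 91]]
`print(lists[1])` → prints [8, 7, 2, 91]
`print(lists[2])` → prints [8, 7, 2, 91]
`print(shared)` → prints [8, 7, 2, 91]

Answer:
[8, 7, 2, 91]
[8, 7, 2, 91]
[8, 7, 2, 91]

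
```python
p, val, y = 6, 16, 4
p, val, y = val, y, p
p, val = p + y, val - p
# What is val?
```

Trace:
`p, val, y = 6, 16, 4` → p = 6; val = 16; y = 4
`p, val, y = val, y, p` → p = 16; val = 4; y = 6
`p, val = p + y, val - p` → p = 22; val = -12
So val = -12

Answer: -12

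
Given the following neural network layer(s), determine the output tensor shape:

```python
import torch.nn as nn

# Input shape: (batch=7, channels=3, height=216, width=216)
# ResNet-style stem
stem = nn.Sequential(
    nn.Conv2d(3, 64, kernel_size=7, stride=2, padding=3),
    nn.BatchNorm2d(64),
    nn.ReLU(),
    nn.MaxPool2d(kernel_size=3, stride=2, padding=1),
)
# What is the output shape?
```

Input: (7, 3, 216, 216) -> after Conv2d 7x7 stride=2: (7, 64, 108, 108) -> Output: (7, 64, 54, 54)

Answer: (7, 64, 54, 54)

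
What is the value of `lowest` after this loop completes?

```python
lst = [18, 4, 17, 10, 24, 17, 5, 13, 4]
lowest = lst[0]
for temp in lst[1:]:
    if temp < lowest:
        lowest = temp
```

Minimum of [18, 4, 17, 10, 24, 17, 5, 13, 4]
`lowest` takes the values: 18 → 4

Answer: 4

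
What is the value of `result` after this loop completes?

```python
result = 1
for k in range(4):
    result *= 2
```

2^4 = 16
`result` takes the values: 1 → 2 → 4 → 8 → 16

Answer: 16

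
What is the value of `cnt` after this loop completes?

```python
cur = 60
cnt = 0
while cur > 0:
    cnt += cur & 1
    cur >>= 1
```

Count set bits in 60 (binary: 0b111100)
`cnt` takes the values: 0 → 1 → 2 → 3 → 4

Answer: 4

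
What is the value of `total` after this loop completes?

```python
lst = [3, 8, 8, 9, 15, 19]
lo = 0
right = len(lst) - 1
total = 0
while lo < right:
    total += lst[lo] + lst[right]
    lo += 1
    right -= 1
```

Sum of pairs from ends
`total` takes the values: 0 → 22 → 45 → 62

Answer: 62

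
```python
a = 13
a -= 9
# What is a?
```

Trace:
`a = 13` → a = 13
`a -= 9` → a = 4
So a = 4

Answer: 4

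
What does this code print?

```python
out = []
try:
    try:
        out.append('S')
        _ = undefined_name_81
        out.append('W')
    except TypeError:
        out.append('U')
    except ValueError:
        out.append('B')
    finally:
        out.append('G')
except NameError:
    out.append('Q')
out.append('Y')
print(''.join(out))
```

Execution trace: 'S' (try body) → 'G' (finally) → 'Q' (outer except NameError) → 'Y' (after the try/except). Output: SGQY

Answer: SGQY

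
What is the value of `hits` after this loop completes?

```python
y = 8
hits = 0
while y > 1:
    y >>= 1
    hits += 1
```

Count right shifts until 1
`hits` takes the values: 0 → 1 → 2 → 3

Answer: 3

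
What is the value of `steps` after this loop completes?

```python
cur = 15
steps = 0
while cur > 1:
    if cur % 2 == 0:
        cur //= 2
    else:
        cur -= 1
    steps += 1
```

Steps to reduce 15 to 1
`steps` takes the values: 0 → 1 → 2 → 3 → 4 → 5 → 6

Answer: 6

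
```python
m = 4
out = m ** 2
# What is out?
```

Trace:
`m = 4` → m = 4
`out = m ** 2` → out = 16
So out = 16

Answer: 16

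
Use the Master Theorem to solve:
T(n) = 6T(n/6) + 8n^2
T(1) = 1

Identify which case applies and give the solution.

a=6, b=6, f(n)=8n^2. log_6(6) = 1. Since c=2 > 1 and the regularity condition holds (6(n/6)^2 = (6/6^2)n^2 with 6/6^2 < 1), Case 3 applies: T(n) = Θ(f(n)) = O(n^2).

Answer: O(n^2) - Case 3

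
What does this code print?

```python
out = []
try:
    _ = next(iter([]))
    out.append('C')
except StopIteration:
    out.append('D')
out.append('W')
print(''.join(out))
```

Execution trace: 'D' (except StopIteration) → 'W' (after the try/except). Output: DW

Answer: DW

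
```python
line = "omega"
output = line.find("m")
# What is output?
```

Trace:
`line = "omega"` → line = 'omega'
`output = line.find("m")` → output = 1
So output = 1

Answer: 1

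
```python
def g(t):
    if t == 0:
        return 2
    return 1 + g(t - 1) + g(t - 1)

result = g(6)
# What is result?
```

g(t) = 1 + 2·g(t-1), g(0)=2. Closed form: (2+1)·2^6 - 1 = 191.

Answer: 191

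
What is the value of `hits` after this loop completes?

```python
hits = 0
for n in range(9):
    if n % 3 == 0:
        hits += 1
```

Count numbers divisible by 3 in range(9)
`hits` takes the values: 0 → 1 → 2 → 3

Answer: 3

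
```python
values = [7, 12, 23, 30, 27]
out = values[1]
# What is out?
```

Trace:
`values = [7, 12, 23, 30, 27]` → values = [7, 12, 23, 30, 27]
`out = values[1]` → out = 12
So out = 12

Answer: 12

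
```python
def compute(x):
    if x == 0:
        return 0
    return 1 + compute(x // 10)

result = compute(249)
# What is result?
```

Count of digits of 249: 3

Answer: 3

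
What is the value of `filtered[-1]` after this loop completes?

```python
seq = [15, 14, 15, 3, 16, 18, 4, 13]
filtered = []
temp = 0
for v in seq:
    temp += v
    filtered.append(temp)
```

Cumulative sum ends at 98
`filtered` takes the values: [] → [15] → [15, 29] → [15, 29, 44] → [15, 29, 44, 47] → [15, 29, 44, 47, 63] → [15, 29, 44, 47, 63, 81] → [15, 29, 44, 47, 63, 81, 85] → [15, 29, 44, 47, 63, 81, 85, 98]
So `filtered[-1]` = 98

Answer: 98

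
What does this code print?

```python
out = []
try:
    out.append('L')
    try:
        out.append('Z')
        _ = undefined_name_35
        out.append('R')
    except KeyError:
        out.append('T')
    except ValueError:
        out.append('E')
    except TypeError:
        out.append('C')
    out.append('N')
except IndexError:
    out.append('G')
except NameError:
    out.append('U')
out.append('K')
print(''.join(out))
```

Execution trace: 'L' (try body) → 'Z' (inner try body) → 'U' (except NameError) → 'K' (after the try/except). Output: LZUK

Answer: LZUK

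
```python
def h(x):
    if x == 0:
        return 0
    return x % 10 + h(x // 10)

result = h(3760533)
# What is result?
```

Sum of digits of 3760533: 3 + 3 + 5 + 0 + 6 + 7 + 3 = 27

Answer: 27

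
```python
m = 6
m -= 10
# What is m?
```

Trace:
`m = 6` → m = 6
`m -= 10` → m = -4
So m = -4

Answer: -4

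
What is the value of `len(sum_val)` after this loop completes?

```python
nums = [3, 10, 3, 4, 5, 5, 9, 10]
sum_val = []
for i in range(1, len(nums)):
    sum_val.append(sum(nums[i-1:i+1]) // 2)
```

Number of 2-element averages
`sum_val` takes the values: [] → [6] → [6, 6] → [6, 6, 3] → [6, 6, 3, 4] → [6, 6, 3, 4, 5] → [6, 6, 3, 4, 5, 7] → [6, 6, 3, 4, 5, 7, 9]
So `len(sum_val)` = 7

Answer: 7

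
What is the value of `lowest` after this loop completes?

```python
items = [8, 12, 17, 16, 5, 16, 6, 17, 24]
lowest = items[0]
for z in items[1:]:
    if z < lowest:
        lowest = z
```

Minimum of [8, 12, 17, 16, 5, 16, 6, 17, 24]
`lowest` takes the values: 8 → 5

Answer: 5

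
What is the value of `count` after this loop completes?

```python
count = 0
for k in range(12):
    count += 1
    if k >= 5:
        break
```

Loop breaks when k reaches 5, count is 6
`count` takes the values: 0 → 1 → 2 → 3 → 4 → 5 → 6

Answer: 6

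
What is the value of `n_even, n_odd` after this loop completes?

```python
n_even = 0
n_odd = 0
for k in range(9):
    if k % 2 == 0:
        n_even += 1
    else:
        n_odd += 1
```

Count evens and odds in range(9)
`n_even, n_odd` takes the values: (0, 0) → (1, 0) → (1, 1) → (2, 1) → (2, 2) → (3, 2) → (3, 3) → (4, 3) → (4, 4) → (5, 4)

Answer: 5, 4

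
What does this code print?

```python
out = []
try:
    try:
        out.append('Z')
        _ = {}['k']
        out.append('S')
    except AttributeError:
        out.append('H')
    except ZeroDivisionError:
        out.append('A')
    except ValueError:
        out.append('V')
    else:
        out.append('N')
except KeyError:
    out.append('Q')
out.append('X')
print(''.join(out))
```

Execution trace: 'Z' (try body) → 'Q' (outer except KeyError) → 'X' (after the try/except). Output: ZQX

Answer: ZQX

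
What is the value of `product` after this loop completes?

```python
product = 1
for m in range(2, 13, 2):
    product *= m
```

Product of even numbers 2 to 12
`product` takes the values: 1 → 2 → 8 → 48 → 384 → 3840 → 46080

Answer: 46080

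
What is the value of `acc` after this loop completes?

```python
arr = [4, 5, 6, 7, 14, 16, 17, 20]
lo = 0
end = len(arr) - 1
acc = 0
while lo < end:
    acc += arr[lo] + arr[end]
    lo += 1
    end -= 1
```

Sum of pairs from ends
`acc` takes the values: 0 → 24 → 46 → 68 → 89

Answer: 89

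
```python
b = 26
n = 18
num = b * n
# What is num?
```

Trace:
`b = 26` → b = 26
`n = 18` → n = 18
`num = b * n` → num = 468
So num = 468

Answer: 468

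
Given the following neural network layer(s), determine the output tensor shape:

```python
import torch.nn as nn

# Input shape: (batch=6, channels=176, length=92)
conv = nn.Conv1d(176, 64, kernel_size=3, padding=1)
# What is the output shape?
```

Input: (6, 176, 92) -> Output: (6, 64, 92)

Answer: (6, 64, 92)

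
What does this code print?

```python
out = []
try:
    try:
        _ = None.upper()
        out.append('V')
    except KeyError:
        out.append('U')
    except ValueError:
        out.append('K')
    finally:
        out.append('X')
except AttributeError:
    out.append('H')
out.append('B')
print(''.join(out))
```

Execution trace: 'X' (finally) → 'H' (outer except AttributeError) → 'B' (after the try/except). Output: XHB

Answer: XHB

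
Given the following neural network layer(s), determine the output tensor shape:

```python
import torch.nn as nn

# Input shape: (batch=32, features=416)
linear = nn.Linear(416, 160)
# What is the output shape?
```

Input: (32, 416) -> Output: (32, 160)

Answer: (32, 160)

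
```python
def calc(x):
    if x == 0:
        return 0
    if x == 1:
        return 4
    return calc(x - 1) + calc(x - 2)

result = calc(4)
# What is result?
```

Build up from base cases: calc(0)=0, calc(1)=4, calc(2)=4, calc(3)=8, calc(4)=12

Answer: 12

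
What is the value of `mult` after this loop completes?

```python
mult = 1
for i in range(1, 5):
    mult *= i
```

4! = 24
`mult` takes the values: 1 → 2 → 6 → 24

Answer: 24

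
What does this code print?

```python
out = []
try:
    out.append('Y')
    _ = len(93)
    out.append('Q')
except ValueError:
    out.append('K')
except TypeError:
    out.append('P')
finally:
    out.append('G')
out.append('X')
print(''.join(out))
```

Execution trace: 'Y' (try body) → 'P' (except TypeError) → 'G' (finally) → 'X' (after the try/except). Output: YPGX

Answer: YPGX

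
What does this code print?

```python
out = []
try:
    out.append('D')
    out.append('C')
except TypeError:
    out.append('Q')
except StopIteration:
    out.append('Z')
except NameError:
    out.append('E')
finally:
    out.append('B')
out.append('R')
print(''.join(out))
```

Execution trace: 'D' (try body) → 'C' (try body, no exception) → 'B' (finally) → 'R' (after the try/except). Output: DCBR

Answer: DCBR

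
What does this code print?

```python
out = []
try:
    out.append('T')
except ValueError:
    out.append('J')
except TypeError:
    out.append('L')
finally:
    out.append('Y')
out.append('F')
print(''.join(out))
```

Execution trace: 'T' (try body, no exception) → 'Y' (finally) → 'F' (after the try/except). Output: TYF

Answer: TYF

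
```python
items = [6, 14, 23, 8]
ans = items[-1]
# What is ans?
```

Trace:
`items = [6, 14, 23, 8]` → items = [6, 14, 23, 8]
`ans = items[-1]` → ans = 8
So ans = 8

Answer: 8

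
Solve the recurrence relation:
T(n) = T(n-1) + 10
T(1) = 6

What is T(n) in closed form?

Unrolling: T(n) = T(1) + 10·(n-1) = 6 + 10(n-1) = 10n - 4.

Answer: T(n) = 10n - 4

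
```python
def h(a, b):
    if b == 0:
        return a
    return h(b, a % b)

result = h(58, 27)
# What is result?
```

h(58, 27) -> h(27, 4) -> h(4, 3) -> h(3, 1) -> h(1, 0) -> 1

Answer: 1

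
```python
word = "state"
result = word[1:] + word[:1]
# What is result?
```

Trace:
`word = "state"` → word = 'state'
`result = word[1:] + word[:1]` → result = 'tates'
So result = 'tates'

Answer: 'tates'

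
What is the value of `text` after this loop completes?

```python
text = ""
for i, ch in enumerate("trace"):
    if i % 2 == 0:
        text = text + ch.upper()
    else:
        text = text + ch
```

Uppercase even positions in 'trace'
`text` takes the values: "" → "T" → "Tr" → "TrA" → "TrAc" → "TrAcE"

Answer: "TrAcE"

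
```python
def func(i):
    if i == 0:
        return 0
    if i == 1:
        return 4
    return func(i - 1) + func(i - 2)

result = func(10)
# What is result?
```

Build up from base cases: func(0)=0, func(1)=4, func(2)=4, func(3)=8, func(4)=12, func(5)=20, func(6)=32, ..., func(10)=220

Answer: 220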